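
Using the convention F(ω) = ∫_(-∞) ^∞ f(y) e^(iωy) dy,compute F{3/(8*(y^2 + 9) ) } pi*exp(-3*Abs(ω) ) /8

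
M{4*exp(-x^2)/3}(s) 2*gamma(s/2)/3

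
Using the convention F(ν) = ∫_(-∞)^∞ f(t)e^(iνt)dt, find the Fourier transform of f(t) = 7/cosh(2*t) 7*pi/(2*cosh(pi*ν/4))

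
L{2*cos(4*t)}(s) 2*s/(s^2 + 16)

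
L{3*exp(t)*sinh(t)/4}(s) 3/(4*s*(s - 2))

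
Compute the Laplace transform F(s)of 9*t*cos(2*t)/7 9*(s^2 - 4)/(7*(s^2 + 4)^2)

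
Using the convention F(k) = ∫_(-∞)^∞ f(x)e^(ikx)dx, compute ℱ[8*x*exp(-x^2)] 4*I*sqrt(pi)*k*exp(-k^2/4)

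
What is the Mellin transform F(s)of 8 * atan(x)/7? -4 * pi * sec(pi * s/2)/(7 * s)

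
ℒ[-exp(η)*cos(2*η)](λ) (1 - λ)/((λ - 1)^2 + 4)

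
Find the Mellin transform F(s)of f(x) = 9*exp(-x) 9*gamma(s)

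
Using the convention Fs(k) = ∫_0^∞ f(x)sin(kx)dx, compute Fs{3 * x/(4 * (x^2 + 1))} 3 * pi * exp(-k)/8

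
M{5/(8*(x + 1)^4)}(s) 5*gamma(s)*gamma(4 - s)/48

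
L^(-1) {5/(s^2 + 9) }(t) 5 * sin(3 * t) /3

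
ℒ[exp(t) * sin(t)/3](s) 1/(3 * ((s - 1)^2 + 1))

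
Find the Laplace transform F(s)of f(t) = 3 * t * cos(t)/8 3 * (s^2-1)/(8 * (s^2 + 1)^2)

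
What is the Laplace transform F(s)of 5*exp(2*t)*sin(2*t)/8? 5/(4*((s - 2)^2+4))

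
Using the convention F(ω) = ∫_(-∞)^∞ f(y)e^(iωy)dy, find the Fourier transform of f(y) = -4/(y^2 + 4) -2*pi*exp(-2*Abs(ω))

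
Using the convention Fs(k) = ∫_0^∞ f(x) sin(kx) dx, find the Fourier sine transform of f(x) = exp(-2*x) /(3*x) atan(k/2) /3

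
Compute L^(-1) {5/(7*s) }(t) 5/7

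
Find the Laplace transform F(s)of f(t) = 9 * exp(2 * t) 9/(s - 2)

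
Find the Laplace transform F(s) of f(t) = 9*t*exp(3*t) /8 9/(8*(s - 3) ^2) 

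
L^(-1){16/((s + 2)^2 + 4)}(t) 8 * exp(-2 * t) * sin(2 * t)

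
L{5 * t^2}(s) 10/s^3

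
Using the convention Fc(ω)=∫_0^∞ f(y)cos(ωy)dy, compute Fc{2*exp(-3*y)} 6/(ω^2+9)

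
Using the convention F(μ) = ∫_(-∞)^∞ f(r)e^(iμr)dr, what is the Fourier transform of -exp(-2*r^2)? -sqrt(2)*sqrt(pi)*exp(-μ^2/8)/2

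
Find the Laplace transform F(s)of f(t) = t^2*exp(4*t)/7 2/(7*(s - 4)^3)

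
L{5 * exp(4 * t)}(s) 5/(s - 4)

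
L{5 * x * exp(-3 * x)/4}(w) 5/(4 * (w + 3)^2)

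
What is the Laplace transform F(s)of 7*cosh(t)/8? 7*s/(8*(s^2 - 1))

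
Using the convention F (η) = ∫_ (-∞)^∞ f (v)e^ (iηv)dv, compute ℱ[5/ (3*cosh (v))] 5*pi/ (3*cosh (pi*η/2))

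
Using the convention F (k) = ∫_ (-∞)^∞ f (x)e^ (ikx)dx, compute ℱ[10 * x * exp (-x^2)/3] 5 * I * sqrt (pi) * k * exp (-k^2/4)/3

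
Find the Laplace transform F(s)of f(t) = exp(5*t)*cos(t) (s - 5)/((s - 5)^2+1)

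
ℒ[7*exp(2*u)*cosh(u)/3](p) 7*(p - 2)/(3*((p - 2)^2 - 1))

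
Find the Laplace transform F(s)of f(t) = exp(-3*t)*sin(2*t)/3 2/(3*((s+3)^2+4))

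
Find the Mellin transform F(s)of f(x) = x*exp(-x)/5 gamma(s + 1)/5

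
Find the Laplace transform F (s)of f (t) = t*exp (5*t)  (s - 5)^ (-2)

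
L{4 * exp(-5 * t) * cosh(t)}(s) 4 * (s + 5)/((s + 5)^2 - 1)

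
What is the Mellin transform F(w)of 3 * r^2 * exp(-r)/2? 3 * gamma(w + 2)/2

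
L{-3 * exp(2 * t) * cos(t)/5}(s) 3 * (2 - s)/(5 * ((s - 2)^2 + 1))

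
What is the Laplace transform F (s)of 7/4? 7/ (4 * s)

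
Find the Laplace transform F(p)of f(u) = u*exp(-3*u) (p + 3)^(-2)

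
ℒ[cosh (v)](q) q/ (q^2-1)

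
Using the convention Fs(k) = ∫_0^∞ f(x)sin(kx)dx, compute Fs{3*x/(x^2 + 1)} 3*pi*exp(-k)/2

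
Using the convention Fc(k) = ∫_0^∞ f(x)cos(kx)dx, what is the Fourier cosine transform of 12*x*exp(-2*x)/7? 12*(4 - k^2)/(7*(k^2 + 4)^2)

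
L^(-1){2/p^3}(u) u^2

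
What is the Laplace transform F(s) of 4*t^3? 24/s^4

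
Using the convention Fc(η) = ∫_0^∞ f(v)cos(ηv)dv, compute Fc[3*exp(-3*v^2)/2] sqrt(3)*sqrt(pi)*exp(-η^2/12)/4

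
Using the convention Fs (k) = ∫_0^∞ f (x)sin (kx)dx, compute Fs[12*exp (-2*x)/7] 12*k/ (7*(k^2 + 4))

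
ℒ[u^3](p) 6/p^4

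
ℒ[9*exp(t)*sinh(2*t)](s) 18/((s - 1) ^2 - 4) 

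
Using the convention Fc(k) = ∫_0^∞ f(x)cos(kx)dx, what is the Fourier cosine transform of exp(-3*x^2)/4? sqrt(3)*sqrt(pi)*exp(-k^2/12)/24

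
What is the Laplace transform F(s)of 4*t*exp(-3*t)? 4/(s+3)^2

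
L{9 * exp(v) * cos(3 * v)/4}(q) 9 * (q - 1)/(4 * ((q - 1)^2 + 9))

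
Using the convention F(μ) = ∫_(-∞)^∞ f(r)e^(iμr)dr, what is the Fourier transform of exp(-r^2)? sqrt(pi) * exp(-μ^2/4)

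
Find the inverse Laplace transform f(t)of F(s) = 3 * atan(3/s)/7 3 * sin(3 * t)/(7 * t)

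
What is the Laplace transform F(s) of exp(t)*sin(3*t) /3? 1/((s - 1) ^2 + 9) 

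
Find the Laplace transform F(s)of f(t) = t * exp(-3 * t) (s + 3)^(-2)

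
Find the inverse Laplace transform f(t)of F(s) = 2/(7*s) 2/7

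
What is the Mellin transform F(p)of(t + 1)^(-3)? pi*(p - 2)*(p - 1)/(2*sin(pi*p))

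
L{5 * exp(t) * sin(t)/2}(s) 5/(2 * ((s - 1)^2 + 1))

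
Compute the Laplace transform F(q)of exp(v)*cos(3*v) (q - 1)/((q - 1)^2 + 9)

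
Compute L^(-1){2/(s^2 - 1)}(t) 2*sinh(t)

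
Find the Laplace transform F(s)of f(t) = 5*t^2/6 5/(3*s^3)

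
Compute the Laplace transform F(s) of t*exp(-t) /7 1/(7*(s + 1) ^2) 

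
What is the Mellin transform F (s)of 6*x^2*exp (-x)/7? 6*gamma (s + 2)/7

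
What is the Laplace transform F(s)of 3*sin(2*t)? 6/(s^2 + 4)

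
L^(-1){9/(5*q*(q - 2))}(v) 9*exp(v)*sinh(v)/5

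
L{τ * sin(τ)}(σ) 2 * σ/(σ^2 + 1)^2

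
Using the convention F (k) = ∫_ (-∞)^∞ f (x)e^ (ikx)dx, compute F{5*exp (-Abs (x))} 10/ (k^2 + 1)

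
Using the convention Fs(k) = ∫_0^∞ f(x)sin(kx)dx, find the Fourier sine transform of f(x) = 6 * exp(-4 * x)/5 6 * k/(5 * (k^2 + 16))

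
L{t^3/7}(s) 6/(7 * s^4)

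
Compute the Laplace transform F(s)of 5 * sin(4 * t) 20/(s^2 + 16)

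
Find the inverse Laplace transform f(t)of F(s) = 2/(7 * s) 2/7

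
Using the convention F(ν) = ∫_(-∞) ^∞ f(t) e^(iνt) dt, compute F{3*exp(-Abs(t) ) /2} 3/(ν^2 + 1) 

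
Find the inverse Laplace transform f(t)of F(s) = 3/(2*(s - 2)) 3*exp(2*t)/2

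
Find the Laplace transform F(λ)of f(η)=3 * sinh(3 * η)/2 9/(2 * (λ^2-9))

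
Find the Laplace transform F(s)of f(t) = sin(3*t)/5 3/(5*(s^2+9))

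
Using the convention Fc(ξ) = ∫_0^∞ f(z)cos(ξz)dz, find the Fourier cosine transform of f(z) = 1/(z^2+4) pi * exp(-2 * ξ)/4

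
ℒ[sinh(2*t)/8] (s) 1/(4*(s^2-4))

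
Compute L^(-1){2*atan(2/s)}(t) 2*sin(2*t)/t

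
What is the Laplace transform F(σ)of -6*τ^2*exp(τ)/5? -12/(5*(σ - 1)^3)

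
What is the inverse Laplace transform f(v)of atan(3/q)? sin(3 * v)/v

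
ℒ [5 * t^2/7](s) 10/(7 * s^3)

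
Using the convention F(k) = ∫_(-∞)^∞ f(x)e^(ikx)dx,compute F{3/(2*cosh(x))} 3*pi/(2*cosh(pi*k/2))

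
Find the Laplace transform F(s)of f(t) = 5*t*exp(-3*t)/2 5/(2*(s + 3)^2)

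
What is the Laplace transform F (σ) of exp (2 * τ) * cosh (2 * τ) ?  (σ - 2) / (σ * (σ - 4) ) 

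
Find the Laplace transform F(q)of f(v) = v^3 6/q^4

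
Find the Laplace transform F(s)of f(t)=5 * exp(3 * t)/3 5/(3 * (s - 3))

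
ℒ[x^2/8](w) 1/(4 * w^3)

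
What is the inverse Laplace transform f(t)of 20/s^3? 10*t^2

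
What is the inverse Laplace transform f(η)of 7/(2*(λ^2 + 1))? 7*sin(η)/2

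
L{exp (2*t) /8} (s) 1/ (8*(s - 2) ) 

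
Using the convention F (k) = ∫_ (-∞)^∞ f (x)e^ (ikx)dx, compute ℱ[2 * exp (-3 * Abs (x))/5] 12/ (5 * (k^2 + 9))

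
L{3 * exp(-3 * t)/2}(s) 3/(2 * (s + 3))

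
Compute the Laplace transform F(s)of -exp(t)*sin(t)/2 -1/(2*(s - 1)^2 + 2)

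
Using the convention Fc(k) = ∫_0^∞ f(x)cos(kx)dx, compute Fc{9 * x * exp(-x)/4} 9 * (1 - k^2)/(4 * (k^2 + 1)^2)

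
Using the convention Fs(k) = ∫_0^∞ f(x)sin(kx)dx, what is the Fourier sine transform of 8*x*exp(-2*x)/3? 32*k/(3*(k^2+4)^2)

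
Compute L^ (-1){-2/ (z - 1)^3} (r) -r^2 * exp (r)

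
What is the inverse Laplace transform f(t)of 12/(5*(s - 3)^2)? 12*t*exp(3*t)/5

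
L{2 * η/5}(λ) 2/(5 * λ^2) 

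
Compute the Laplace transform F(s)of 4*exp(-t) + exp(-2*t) 1/(s + 2) + 4/(s + 1)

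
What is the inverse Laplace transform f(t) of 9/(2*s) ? 9/2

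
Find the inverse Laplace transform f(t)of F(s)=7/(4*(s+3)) 7*exp(-3*t)/4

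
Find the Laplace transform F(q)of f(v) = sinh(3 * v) 3/(q^2 - 9)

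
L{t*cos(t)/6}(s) (s^2-1)/(6*(s^2 + 1)^2)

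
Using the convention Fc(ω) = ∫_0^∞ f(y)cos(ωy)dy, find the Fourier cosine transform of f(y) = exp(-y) 1/(ω^2 + 1)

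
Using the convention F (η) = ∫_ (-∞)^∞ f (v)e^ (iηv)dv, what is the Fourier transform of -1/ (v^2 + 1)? -pi * exp (-Abs (η))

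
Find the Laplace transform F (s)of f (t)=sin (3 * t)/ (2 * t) atan (3/s)/2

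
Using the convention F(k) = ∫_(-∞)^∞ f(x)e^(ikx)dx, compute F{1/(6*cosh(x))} pi/(6*cosh(pi*k/2))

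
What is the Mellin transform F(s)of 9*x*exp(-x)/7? 9*gamma(s+1)/7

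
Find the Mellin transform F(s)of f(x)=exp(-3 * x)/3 gamma(s)/(3 * 3^s)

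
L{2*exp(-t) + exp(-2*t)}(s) 1/(s + 2) + 2/(s + 1)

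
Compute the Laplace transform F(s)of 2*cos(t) 2*s/(s^2+1)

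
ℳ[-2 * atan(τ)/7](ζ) pi * sec(pi * ζ/2)/(7 * ζ)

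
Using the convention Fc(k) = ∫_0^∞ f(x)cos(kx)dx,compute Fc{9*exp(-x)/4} 9/(4*(k^2 + 1))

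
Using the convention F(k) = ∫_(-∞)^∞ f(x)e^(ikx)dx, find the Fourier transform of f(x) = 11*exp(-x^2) 11*sqrt(pi)*exp(-k^2/4)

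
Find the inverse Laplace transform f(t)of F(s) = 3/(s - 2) 3 * exp(2 * t)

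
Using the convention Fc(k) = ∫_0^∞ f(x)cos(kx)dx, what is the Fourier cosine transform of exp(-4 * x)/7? 4/(7 * (k^2 + 16))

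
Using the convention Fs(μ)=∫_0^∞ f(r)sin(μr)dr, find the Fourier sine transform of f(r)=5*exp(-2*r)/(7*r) 5*atan(μ/2)/7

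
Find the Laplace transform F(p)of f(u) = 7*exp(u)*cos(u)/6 7*(p - 1)/(6*((p - 1)^2+1))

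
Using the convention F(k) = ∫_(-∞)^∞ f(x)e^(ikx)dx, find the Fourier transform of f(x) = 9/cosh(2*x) 9*pi/(2*cosh(pi*k/4))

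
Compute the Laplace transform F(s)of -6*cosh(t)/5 -6*s/(5*s^2 - 5)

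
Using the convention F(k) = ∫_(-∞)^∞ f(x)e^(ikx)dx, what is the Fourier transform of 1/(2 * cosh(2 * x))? pi/(4 * cosh(pi * k/4))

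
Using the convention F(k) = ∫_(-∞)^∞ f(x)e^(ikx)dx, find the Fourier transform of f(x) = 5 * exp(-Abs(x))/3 10/(3 * (k^2 + 1))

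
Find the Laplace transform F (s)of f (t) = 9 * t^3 54/s^4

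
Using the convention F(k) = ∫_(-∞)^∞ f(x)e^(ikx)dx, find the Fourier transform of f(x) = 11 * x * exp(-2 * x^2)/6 11 * sqrt(2) * I * sqrt(pi) * k * exp(-k^2/8)/48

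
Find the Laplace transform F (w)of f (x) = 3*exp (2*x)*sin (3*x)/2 9/ (2*( (w - 2)^2 + 9))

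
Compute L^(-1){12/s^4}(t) 2*t^3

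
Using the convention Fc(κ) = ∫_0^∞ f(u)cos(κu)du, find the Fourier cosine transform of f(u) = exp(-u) 1/(κ^2 + 1)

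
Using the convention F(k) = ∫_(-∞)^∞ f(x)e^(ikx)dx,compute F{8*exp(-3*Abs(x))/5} 48/(5*(k^2+9))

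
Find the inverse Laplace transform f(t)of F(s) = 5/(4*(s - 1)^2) 5*t*exp(t)/4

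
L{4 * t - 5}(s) 4/s^2 - 5/s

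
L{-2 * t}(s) -2/s^2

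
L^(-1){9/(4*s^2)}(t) 9*t/4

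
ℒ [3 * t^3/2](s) 9/s^4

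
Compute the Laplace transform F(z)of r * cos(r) (z^2 - 1)/(z^2 + 1)^2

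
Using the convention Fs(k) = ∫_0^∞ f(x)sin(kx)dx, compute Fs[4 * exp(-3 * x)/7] 4 * k/(7 * (k^2 + 9))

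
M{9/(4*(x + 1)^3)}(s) 9*pi*(s - 2)*(s - 1)/(8*sin(pi*s))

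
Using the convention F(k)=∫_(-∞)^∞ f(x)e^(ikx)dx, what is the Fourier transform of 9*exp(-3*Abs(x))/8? 27/(4*(k^2 + 9))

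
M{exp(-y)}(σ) gamma(σ)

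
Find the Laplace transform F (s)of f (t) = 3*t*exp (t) 3/ (s - 1)^2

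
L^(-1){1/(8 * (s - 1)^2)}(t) t * exp(t)/8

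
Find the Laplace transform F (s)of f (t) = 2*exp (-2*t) 2/ (s + 2)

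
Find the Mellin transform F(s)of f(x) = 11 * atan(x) -11 * pi * sec(pi * s/2)/(2 * s)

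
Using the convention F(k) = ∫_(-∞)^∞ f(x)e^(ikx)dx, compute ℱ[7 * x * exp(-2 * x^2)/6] 7 * sqrt(2) * I * sqrt(pi) * k * exp(-k^2/8)/48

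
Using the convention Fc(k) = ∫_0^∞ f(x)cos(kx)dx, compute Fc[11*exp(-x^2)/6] 11*sqrt(pi)*exp(-k^2/4)/12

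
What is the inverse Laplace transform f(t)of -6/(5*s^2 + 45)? -2*sin(3*t)/5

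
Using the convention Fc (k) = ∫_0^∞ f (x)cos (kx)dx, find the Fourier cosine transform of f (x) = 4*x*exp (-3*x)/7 4*(9 - k^2)/ (7*(k^2 + 9)^2)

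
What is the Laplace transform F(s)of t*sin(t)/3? 2*s/(3*(s^2 + 1)^2)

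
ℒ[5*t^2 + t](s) 10/s^3 + s^ (-2)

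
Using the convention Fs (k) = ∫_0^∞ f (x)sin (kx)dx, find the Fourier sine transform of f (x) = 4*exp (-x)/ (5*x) 4*atan (k)/5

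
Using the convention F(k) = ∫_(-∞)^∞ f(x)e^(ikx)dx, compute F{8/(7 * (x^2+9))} 8 * pi * exp(-3 * Abs(k))/21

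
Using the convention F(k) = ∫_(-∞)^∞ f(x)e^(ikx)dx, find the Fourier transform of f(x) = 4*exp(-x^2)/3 4*sqrt(pi)*exp(-k^2/4)/3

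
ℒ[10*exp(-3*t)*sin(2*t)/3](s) 20/(3*((s + 3)^2 + 4))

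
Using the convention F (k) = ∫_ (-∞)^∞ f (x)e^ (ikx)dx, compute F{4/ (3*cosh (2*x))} 2*pi/ (3*cosh (pi*k/4))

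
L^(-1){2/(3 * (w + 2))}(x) 2 * exp(-2 * x)/3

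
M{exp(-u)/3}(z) gamma(z)/3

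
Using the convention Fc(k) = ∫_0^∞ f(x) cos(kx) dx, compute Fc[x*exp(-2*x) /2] (4 - k^2) /(2*(k^2 + 4) ^2) 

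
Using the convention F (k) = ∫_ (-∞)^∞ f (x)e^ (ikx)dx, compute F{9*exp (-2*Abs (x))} 36/ (k^2 + 4)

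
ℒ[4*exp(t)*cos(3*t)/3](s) 4*(s - 1)/(3*((s - 1)^2 + 9))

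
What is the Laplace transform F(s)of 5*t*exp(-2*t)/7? 5/(7*(s+2)^2)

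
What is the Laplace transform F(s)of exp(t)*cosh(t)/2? (s - 1)/(2*s*(s - 2))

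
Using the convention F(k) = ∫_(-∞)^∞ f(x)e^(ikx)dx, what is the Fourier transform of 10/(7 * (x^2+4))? 5 * pi * exp(-2 * Abs(k))/7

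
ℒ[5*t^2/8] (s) 5/(4*s^3)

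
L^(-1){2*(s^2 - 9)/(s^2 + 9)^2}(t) 2*t*cos(3*t)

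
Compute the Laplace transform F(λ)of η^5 120/λ^6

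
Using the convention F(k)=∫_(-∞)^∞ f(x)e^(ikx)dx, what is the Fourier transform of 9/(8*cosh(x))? 9*pi/(8*cosh(pi*k/2))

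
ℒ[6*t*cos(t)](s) 6*(s^2 - 1)/(s^2+1)^2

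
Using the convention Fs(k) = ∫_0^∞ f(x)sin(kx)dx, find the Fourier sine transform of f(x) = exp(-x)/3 k/(3*(k^2 + 1))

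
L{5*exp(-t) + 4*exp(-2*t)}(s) 4/(s + 2) + 5/(s + 1)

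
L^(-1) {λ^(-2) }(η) η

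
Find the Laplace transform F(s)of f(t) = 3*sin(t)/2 3/(2*(s^2 + 1))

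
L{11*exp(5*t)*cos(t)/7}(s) 11*(s - 5)/(7*((s - 5)^2 + 1))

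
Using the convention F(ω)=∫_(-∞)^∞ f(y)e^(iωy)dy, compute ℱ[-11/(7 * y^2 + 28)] -11 * pi * exp(-2 * Abs(ω))/14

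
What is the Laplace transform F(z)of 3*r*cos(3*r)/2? 3*(z^2-9)/(2*(z^2 + 9)^2)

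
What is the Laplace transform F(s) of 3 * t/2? 3/(2 * s^2) 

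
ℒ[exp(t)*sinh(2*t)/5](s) 2/(5*((s - 1)^2 - 4))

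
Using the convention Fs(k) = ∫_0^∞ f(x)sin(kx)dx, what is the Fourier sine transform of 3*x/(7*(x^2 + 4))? 3*pi*exp(-2*k)/14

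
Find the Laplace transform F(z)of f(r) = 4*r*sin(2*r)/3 16*z/(3*(z^2 + 4)^2)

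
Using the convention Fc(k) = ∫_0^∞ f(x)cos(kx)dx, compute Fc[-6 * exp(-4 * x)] -24/(k^2 + 16)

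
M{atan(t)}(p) -pi*sec(pi*p/2)/(2*p)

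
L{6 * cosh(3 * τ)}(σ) 6 * σ/(σ^2 - 9)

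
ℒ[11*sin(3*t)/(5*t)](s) 11*atan(3/s)/5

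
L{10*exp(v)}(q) 10/(q - 1)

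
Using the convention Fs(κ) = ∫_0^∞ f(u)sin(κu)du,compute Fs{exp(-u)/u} atan(κ)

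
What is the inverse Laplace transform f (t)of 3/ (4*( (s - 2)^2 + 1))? 3*exp (2*t)*sin (t)/4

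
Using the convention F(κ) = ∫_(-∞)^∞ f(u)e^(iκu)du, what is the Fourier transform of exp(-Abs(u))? 2/(κ^2 + 1)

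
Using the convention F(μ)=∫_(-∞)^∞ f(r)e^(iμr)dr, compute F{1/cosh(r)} pi/cosh(pi*μ/2)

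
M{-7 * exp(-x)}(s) -7 * gamma(s)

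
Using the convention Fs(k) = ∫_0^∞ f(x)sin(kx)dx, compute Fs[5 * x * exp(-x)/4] 5 * k/(2 * (k^2 + 1)^2)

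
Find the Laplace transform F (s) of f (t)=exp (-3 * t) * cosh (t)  (s + 3) / ( (s + 3) ^2 - 1) 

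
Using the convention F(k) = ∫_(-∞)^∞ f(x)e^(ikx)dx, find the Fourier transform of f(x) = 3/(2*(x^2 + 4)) 3*pi*exp(-2*Abs(k))/4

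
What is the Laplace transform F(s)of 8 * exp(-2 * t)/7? 8/(7 * (s + 2))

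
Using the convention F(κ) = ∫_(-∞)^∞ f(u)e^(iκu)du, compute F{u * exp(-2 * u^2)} sqrt(2) * I * sqrt(pi) * κ * exp(-κ^2/8)/8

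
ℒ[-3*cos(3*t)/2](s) -3*s/(2*s^2 + 18)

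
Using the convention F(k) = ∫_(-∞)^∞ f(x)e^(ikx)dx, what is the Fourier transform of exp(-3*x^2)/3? sqrt(3)*sqrt(pi)*exp(-k^2/12)/9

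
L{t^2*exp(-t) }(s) 2/(s + 1) ^3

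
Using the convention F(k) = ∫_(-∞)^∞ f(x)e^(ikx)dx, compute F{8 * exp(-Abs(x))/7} 16/(7 * (k^2 + 1))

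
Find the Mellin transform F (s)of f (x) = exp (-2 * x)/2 gamma (s)/ (2 * 2^s)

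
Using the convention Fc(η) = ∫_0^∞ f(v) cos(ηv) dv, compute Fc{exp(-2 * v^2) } sqrt(2) * sqrt(pi) * exp(-η^2/8) /4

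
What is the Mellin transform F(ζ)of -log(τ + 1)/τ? pi*csc(pi*ζ)/(ζ - 1)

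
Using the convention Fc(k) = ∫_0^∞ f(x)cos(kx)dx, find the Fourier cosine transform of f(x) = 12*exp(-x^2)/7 6*sqrt(pi)*exp(-k^2/4)/7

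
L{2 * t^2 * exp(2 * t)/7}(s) 4/(7 * (s - 2)^3)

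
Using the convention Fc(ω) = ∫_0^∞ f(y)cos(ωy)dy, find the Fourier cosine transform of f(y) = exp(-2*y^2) sqrt(2)*sqrt(pi)*exp(-ω^2/8)/4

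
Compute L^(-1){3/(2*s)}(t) 3/2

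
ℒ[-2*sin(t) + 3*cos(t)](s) 3*s/(s^2 + 1) - 2/(s^2 + 1)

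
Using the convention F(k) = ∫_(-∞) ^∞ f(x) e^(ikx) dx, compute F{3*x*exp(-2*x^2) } 3*sqrt(2)*I*sqrt(pi)*k*exp(-k^2/8) /8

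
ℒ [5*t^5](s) 600/s^6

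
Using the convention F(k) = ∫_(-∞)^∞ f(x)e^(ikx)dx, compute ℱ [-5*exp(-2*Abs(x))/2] -10/(k^2 + 4)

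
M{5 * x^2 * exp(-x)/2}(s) 5 * gamma(s+2)/2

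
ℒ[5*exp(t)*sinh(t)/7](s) 5/(7*s*(s - 2))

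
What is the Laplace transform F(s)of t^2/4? 1/(2*s^3)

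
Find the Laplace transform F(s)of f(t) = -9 -9/s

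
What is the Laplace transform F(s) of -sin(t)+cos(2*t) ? s/(s^2+4)-1/(s^2+1) 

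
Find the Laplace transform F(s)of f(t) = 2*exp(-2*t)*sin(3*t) 6/((s + 2)^2 + 9)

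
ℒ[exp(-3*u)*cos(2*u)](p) (p+3)/((p+3)^2+4)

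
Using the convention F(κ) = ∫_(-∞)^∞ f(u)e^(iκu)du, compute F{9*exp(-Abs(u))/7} 18/(7*(κ^2 + 1))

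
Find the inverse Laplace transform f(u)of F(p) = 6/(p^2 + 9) 2 * sin(3 * u)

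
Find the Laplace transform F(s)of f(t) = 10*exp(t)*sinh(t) 10/(s*(s - 2))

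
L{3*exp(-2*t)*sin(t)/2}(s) 3/(2*((s + 2)^2 + 1))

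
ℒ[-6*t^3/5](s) -36/(5*s^4)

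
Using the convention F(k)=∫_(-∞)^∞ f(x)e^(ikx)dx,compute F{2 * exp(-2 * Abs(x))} 8/(k^2+4)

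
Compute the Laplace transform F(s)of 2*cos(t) 2*s/(s^2 + 1)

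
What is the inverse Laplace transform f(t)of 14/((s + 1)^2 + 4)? 7*exp(-t)*sin(2*t)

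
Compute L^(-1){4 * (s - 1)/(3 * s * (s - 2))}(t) 4 * exp(t) * cosh(t)/3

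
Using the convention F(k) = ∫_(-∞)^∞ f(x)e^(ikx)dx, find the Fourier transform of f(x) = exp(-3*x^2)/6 sqrt(3)*sqrt(pi)*exp(-k^2/12)/18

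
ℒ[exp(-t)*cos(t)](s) (s + 1)/((s + 1)^2 + 1)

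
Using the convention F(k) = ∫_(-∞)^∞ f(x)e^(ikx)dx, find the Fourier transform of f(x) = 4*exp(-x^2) 4*sqrt(pi)*exp(-k^2/4)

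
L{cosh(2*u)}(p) p/(p^2 - 4)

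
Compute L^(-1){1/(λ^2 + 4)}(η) sin(2*η)/2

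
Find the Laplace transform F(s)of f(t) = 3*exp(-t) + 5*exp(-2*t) 3/(s + 1) + 5/(s + 2)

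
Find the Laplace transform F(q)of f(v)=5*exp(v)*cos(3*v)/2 5*(q - 1)/(2*((q - 1)^2+9))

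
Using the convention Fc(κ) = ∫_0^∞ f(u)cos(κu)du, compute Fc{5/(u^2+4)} 5 * pi * exp(-2 * κ)/4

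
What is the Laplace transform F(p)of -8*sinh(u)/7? -8/(7*p^2 - 7)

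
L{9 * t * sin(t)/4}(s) 9 * s/(2 * (s^2+1)^2)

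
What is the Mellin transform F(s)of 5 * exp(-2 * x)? 5 * gamma(s)/2^s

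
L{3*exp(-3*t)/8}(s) 3/(8*(s + 3))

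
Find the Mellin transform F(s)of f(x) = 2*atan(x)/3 -pi*sec(pi*s/2)/(3*s)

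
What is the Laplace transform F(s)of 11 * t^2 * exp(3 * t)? 22/(s - 3)^3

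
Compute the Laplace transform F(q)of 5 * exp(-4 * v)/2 5/(2 * (q+4))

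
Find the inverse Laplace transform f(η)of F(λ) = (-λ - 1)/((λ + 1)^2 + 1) -exp(-η) * cos(η)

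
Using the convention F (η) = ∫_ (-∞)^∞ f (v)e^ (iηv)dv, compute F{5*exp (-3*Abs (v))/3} 10/ (η^2 + 9)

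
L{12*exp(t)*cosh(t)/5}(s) 12*(s - 1)/(5*s*(s - 2))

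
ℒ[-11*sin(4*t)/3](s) -44/(3*s^2 + 48)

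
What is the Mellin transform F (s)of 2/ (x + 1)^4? gamma (s)*gamma (4 - s)/3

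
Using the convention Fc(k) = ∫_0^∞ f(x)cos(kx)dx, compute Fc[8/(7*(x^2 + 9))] 4*pi*exp(-3*k)/21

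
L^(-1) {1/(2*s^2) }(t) t/2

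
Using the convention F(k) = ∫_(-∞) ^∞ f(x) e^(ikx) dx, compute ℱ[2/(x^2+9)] 2 * pi * exp(-3 * Abs(k) ) /3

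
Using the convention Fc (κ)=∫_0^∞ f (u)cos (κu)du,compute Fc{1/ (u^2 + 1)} pi * exp (-κ)/2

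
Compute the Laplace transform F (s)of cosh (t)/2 s/ (2*(s^2 - 1))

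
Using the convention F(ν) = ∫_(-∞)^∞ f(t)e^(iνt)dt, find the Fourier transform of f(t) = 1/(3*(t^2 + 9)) pi*exp(-3*Abs(ν))/9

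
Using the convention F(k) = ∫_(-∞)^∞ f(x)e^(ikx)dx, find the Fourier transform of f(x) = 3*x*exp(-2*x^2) 3*sqrt(2)*I*sqrt(pi)*k*exp(-k^2/8)/8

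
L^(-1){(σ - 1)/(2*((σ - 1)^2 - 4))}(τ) exp(τ)*cosh(2*τ)/2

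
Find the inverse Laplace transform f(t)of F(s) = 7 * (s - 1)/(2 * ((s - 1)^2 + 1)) 7 * exp(t) * cos(t)/2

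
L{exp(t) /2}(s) 1/(2*(s - 1) ) 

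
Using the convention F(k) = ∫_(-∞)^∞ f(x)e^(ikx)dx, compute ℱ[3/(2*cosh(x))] 3*pi/(2*cosh(pi*k/2))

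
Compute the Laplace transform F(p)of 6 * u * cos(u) 6 * (p^2 - 1)/(p^2 + 1)^2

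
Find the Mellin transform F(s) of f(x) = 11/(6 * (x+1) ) 11 * pi * csc(pi * s) /6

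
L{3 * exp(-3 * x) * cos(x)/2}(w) 3 * (w + 3)/(2 * ((w + 3)^2 + 1))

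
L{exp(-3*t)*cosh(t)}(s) (s + 3)/((s + 3)^2 - 1)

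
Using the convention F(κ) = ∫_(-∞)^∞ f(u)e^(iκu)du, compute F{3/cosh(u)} 3 * pi/cosh(pi * κ/2)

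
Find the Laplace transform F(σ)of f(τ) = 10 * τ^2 20/σ^3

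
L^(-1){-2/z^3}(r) -r^2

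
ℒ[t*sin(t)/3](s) 2*s/(3*(s^2 + 1)^2)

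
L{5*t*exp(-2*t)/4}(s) 5/(4*(s + 2)^2)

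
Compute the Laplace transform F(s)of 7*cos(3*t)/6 7*s/(6*(s^2 + 9))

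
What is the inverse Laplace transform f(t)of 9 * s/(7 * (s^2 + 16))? 9 * cos(4 * t)/7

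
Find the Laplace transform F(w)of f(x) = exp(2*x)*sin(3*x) 3/((w - 2)^2 + 9)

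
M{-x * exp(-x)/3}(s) -gamma(s + 1)/3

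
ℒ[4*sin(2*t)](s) 8/(s^2 + 4) 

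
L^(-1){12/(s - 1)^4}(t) 2 * t^3 * exp(t)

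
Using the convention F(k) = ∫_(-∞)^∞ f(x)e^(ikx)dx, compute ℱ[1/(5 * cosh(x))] pi/(5 * cosh(pi * k/2))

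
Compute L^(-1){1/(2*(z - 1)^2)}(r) r*exp(r)/2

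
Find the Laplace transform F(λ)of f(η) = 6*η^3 36/λ^4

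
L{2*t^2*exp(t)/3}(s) 4/(3*(s - 1)^3)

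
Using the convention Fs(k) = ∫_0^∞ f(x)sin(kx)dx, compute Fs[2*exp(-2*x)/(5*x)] 2*atan(k/2)/5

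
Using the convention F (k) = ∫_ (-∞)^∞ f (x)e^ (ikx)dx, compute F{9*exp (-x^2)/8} 9*sqrt (pi)*exp (-k^2/4)/8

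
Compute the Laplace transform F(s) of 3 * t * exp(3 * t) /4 3/(4 * (s - 3) ^2) 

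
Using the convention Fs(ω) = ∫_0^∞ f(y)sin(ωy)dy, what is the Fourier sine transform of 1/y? pi/2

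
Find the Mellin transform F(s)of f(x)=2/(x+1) 2*pi*csc(pi*s)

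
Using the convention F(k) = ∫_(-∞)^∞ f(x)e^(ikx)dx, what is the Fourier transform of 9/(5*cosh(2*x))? 9*pi/(10*cosh(pi*k/4))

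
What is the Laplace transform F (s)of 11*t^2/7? 22/ (7*s^3)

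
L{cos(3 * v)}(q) q/(q^2 + 9)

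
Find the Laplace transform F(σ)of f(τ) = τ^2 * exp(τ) 2/(σ - 1)^3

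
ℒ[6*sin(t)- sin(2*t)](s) 6/(s^2 + 1) - 2/(s^2 + 4)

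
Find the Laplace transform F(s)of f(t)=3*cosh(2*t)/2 3*s/(2*(s^2-4))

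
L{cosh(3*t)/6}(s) s/(6*(s^2 - 9))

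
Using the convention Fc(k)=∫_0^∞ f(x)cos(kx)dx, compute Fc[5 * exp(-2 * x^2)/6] 5 * sqrt(2) * sqrt(pi) * exp(-k^2/8)/24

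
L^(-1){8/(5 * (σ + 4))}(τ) 8 * exp(-4 * τ)/5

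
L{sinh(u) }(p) 1/(p^2 - 1) 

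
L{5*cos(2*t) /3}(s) 5*s/(3*(s^2 + 4) ) 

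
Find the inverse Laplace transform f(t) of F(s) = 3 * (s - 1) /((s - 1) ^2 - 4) 3 * exp(t) * cosh(2 * t) 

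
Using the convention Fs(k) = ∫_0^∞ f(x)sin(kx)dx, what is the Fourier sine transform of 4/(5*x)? 2*pi/5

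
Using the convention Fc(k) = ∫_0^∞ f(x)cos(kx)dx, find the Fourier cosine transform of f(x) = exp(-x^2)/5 sqrt(pi) * exp(-k^2/4)/10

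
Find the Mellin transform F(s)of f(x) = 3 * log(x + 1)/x -3 * pi * csc(pi * s)/(s - 1)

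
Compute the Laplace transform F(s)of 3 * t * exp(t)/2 3/(2 * (s - 1)^2)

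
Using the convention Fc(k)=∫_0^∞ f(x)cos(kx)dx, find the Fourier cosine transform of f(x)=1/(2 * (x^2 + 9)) pi * exp(-3 * k)/12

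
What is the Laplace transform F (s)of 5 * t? 5/s^2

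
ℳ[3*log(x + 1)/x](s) -3*pi*csc(pi*s)/(s - 1)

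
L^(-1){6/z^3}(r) 3 * r^2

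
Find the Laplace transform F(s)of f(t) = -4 -4/s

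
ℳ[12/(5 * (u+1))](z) 12 * pi * csc(pi * z)/5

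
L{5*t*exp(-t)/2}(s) 5/(2*(s + 1)^2)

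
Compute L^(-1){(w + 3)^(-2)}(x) x * exp(-3 * x)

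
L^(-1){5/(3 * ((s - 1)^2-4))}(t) 5 * exp(t) * sinh(2 * t)/6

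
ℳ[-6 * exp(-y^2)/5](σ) -3 * gamma(σ/2)/5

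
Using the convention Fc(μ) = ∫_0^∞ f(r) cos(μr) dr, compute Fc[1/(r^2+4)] pi*exp(-2*μ) /4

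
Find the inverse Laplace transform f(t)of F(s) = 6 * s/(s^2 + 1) 6 * cos(t)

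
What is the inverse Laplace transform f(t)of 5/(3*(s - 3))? 5*exp(3*t)/3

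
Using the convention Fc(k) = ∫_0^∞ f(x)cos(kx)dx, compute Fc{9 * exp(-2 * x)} 18/(k^2 + 4)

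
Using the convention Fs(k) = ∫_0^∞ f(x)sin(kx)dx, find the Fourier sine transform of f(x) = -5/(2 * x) -5 * pi/4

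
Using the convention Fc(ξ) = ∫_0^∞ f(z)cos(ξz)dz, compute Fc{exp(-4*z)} 4/(ξ^2 + 16)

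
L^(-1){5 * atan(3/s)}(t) 5 * sin(3 * t)/t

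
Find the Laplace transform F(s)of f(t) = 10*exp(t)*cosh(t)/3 10*(s - 1)/(3*s*(s - 2))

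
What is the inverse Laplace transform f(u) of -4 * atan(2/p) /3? -4 * sin(2 * u) /(3 * u) 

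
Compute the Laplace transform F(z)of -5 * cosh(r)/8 -5 * z/(8 * z^2-8)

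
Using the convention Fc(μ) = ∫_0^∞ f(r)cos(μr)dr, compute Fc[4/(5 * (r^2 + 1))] 2 * pi * exp(-μ)/5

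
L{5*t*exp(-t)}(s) 5/(s+1)^2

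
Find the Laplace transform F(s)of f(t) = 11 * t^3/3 22/s^4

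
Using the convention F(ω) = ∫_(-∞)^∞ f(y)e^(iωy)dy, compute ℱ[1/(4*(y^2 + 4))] pi*exp(-2*Abs(ω))/8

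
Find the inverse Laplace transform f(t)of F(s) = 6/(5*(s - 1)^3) 3*t^2*exp(t)/5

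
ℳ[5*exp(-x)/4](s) 5*gamma(s)/4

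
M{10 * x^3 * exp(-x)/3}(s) 10 * gamma(s+3)/3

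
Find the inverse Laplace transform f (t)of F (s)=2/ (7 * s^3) t^2/7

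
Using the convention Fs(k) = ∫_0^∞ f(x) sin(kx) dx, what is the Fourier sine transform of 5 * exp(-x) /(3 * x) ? 5 * atan(k) /3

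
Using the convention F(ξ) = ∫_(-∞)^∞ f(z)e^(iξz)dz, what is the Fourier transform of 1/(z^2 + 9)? pi*exp(-3*Abs(ξ))/3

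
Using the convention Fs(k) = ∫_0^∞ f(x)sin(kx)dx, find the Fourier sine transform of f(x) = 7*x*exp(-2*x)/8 7*k/(2*(k^2 + 4)^2)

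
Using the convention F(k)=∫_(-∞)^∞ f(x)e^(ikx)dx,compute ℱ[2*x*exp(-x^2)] I*sqrt(pi)*k*exp(-k^2/4)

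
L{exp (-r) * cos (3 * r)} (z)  (z + 1)/ ( (z + 1)^2 + 9)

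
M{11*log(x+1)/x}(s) -11*pi*csc(pi*s)/(s - 1)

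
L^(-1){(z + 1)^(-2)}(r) r*exp(-r)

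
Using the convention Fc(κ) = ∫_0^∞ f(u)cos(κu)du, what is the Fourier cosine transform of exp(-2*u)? 2/(κ^2+4)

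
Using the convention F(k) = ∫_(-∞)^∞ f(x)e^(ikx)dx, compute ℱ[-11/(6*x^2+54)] -11*pi*exp(-3*Abs(k))/18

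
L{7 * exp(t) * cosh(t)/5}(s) 7 * (s - 1)/(5 * s * (s - 2))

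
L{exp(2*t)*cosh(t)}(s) (s - 2)/((s - 2)^2 - 1)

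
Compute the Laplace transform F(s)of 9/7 9/(7 * s)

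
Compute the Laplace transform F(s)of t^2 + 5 5/s + 2/s^3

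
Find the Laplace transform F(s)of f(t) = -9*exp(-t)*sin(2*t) -18/((s + 1)^2 + 4)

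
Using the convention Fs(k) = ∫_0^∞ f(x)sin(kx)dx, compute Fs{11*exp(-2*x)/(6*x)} 11*atan(k/2)/6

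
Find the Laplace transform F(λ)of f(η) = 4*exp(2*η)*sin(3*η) 12/((λ - 2)^2 + 9)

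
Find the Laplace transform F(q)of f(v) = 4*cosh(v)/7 4*q/(7*(q^2 - 1))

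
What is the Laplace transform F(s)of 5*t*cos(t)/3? 5*(s^2 - 1)/(3*(s^2 + 1)^2)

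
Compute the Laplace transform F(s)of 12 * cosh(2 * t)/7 12 * s/(7 * (s^2 - 4))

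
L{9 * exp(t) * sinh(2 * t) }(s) 18/((s - 1) ^2 - 4) 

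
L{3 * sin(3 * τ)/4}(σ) 9/(4 * (σ^2 + 9))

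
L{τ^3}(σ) 6/σ^4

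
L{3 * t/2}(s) 3/(2 * s^2)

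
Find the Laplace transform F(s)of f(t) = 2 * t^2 4/s^3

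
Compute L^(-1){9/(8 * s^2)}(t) 9 * t/8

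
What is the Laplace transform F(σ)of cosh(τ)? σ/(σ^2-1)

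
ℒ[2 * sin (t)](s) 2/ (s^2 + 1)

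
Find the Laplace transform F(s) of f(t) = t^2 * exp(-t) 2/(s + 1) ^3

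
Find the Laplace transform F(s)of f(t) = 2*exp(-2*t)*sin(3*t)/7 6/(7*((s + 2)^2 + 9))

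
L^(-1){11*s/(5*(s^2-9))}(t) 11*cosh(3*t)/5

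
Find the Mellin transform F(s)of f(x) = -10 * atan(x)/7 5 * pi * sec(pi * s/2)/(7 * s)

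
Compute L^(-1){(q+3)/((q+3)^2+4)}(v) exp(-3*v)*cos(2*v)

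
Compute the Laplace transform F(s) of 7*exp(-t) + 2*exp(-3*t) 7/(s + 1) + 2/(s + 3) 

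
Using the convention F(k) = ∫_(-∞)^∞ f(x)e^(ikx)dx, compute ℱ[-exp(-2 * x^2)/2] -sqrt(2) * sqrt(pi) * exp(-k^2/8)/4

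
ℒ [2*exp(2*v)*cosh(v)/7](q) 2*(q - 2)/(7*((q - 2)^2 - 1))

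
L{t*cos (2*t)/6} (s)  (s^2 - 4)/ (6*(s^2 + 4)^2)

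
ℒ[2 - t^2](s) 2/s - 2/s^3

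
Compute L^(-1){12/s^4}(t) 2*t^3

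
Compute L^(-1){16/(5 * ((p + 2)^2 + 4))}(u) 8 * exp(-2 * u) * sin(2 * u)/5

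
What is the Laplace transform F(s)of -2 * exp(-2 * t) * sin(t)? -2/((s + 2)^2 + 1)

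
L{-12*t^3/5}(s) -72/(5*s^4)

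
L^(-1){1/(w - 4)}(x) exp(4*x)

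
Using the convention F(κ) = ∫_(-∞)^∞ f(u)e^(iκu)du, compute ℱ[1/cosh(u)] pi/cosh(pi*κ/2)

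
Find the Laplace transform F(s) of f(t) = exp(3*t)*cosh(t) (s - 3) /((s - 3) ^2-1) 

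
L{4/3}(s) 4/(3 * s)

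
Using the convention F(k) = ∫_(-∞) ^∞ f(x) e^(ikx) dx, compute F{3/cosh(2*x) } 3*pi/(2*cosh(pi*k/4) ) 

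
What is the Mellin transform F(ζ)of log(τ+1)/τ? -pi*csc(pi*ζ)/(ζ - 1)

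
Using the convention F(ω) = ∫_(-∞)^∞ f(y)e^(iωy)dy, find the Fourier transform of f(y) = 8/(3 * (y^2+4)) 4 * pi * exp(-2 * Abs(ω))/3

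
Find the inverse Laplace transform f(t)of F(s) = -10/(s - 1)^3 -5*t^2*exp(t)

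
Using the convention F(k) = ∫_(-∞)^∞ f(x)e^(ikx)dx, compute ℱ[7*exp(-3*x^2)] 7*sqrt(3)*sqrt(pi)*exp(-k^2/12)/3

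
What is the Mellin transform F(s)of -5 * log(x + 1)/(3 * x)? 5 * pi * csc(pi * s)/(3 * (s - 1))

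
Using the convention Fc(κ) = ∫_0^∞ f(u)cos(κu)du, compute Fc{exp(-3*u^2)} sqrt(3)*sqrt(pi)*exp(-κ^2/12)/6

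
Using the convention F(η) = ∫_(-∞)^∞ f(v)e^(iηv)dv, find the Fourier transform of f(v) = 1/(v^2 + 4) pi*exp(-2*Abs(η))/2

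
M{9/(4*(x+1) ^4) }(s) 3*gamma(s)*gamma(4 - s) /8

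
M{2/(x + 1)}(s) 2*pi*csc(pi*s)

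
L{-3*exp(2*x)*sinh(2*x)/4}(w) -3/(2*w*(w - 4))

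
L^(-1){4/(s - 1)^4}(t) 2*t^3*exp(t)/3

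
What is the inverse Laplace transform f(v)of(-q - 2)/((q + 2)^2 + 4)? -exp(-2*v)*cos(2*v)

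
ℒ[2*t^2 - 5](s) 4/s^3 - 5/s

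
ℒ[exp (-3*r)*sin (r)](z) 1/ ( (z + 3)^2 + 1)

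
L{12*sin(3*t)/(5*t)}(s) 12*atan(3/s)/5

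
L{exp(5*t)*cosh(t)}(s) (s - 5)/((s - 5)^2-1)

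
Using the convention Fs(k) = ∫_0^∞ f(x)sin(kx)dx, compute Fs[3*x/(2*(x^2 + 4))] 3*pi*exp(-2*k)/4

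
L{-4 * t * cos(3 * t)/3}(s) 4 * (9 - s^2)/(3 * (s^2 + 9)^2)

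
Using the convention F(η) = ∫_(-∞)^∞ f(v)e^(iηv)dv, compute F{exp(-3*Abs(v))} 6/(η^2 + 9)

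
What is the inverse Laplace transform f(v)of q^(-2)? v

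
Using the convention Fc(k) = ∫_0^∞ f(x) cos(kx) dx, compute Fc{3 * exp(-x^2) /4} 3 * sqrt(pi) * exp(-k^2/4) /8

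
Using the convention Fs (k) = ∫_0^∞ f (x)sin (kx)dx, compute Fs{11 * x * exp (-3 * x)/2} 33 * k/ (k^2 + 9)^2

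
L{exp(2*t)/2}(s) 1/(2*(s - 2))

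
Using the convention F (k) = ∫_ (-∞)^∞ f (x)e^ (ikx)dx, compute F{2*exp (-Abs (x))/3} 4/ (3*(k^2 + 1))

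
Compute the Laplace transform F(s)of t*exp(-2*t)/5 1/(5*(s+2)^2)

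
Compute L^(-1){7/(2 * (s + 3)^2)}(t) 7 * t * exp(-3 * t)/2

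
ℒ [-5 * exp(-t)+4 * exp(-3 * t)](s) 4/(s+3) - 5/(s+1)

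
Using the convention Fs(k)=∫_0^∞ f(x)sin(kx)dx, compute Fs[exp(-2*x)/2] k/(2*(k^2+4))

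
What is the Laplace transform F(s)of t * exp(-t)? (s + 1)^(-2)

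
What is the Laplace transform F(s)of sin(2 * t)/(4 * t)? atan(2/s)/4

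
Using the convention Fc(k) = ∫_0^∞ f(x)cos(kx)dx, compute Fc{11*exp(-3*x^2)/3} 11*sqrt(3)*sqrt(pi)*exp(-k^2/12)/18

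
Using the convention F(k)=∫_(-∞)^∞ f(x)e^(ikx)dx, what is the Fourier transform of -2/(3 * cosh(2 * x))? -pi/(3 * cosh(pi * k/4))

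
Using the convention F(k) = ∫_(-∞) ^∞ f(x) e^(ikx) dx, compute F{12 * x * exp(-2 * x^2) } 3 * sqrt(2) * I * sqrt(pi) * k * exp(-k^2/8) /2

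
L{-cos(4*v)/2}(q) -q/(2*q^2 + 32)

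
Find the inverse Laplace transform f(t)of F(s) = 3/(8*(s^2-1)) 3*sinh(t)/8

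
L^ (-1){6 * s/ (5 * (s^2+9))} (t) 6 * cos (3 * t)/5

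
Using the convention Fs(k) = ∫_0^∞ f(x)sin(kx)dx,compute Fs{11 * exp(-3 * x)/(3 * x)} 11 * atan(k/3)/3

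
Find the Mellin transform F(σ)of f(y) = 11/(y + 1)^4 11*gamma(σ)*gamma(4 - σ)/6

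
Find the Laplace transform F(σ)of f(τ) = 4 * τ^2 8/σ^3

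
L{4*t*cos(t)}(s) 4*(s^2-1)/(s^2 + 1)^2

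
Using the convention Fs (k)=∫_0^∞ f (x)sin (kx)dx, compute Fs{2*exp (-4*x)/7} 2*k/ (7*(k^2 + 16))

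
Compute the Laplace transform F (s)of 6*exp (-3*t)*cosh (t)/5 6*(s + 3)/ (5*( (s + 3)^2 - 1))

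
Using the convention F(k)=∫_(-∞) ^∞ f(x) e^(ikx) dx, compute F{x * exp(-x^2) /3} I * sqrt(pi) * k * exp(-k^2/4) /6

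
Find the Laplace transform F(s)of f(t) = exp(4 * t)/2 1/(2 * (s - 4))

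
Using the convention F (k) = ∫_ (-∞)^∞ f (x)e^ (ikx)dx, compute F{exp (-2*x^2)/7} sqrt (2)*sqrt (pi)*exp (-k^2/8)/14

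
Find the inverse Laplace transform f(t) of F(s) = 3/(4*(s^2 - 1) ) 3*sinh(t) /4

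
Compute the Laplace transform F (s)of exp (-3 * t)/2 1/ (2 * (s + 3))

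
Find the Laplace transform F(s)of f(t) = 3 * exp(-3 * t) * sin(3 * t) 9/((s + 3)^2 + 9)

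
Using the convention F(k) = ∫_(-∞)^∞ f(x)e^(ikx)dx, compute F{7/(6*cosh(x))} 7*pi/(6*cosh(pi*k/2))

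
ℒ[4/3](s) 4/ (3*s)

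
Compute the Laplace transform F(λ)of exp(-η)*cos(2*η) (λ + 1)/((λ + 1)^2 + 4)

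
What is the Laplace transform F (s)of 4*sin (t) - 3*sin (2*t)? 4/ (s^2 + 1) - 6/ (s^2 + 4)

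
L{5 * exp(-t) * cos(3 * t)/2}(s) 5 * (s + 1)/(2 * ((s + 1)^2 + 9))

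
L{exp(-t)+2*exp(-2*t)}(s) 2/(s+2)+1/(s+1)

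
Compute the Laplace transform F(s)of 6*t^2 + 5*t 12/s^3 + 5/s^2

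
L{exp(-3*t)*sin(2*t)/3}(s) 2/(3*((s + 3)^2 + 4))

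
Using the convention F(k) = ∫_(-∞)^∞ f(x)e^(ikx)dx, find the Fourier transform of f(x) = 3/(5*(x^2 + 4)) 3*pi*exp(-2*Abs(k))/10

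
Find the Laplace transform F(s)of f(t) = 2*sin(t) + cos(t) 2/(s^2 + 1) + s/(s^2 + 1)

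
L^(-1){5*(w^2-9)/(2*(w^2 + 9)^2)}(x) 5*x*cos(3*x)/2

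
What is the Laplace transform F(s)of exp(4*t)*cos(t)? (s - 4)/((s - 4)^2 + 1)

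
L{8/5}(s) 8/(5 * s)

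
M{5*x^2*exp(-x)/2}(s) 5*gamma(s + 2)/2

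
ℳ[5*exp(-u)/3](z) 5*gamma(z)/3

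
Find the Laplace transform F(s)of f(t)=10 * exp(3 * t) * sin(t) 10/((s - 3)^2 + 1)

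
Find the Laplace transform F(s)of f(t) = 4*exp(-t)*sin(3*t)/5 12/(5*((s+1)^2+9))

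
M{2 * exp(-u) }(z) 2 * gamma(z) 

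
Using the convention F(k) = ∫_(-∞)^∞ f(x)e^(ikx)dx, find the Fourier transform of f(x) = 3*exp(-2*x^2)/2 3*sqrt(2)*sqrt(pi)*exp(-k^2/8)/4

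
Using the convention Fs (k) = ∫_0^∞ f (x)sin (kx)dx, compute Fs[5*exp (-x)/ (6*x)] 5*atan (k)/6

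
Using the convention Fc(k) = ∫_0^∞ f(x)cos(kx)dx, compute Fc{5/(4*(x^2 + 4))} 5*pi*exp(-2*k)/16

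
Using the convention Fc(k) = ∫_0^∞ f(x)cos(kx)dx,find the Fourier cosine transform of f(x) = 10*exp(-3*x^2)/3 5*sqrt(3)*sqrt(pi)*exp(-k^2/12)/9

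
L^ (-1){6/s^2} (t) 6*t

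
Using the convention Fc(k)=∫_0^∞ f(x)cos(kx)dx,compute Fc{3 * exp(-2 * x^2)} 3 * sqrt(2) * sqrt(pi) * exp(-k^2/8)/4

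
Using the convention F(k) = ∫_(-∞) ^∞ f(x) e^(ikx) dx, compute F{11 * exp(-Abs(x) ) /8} 11/(4 * (k^2 + 1) ) 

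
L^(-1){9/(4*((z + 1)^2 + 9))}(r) 3*exp(-r)*sin(3*r)/4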